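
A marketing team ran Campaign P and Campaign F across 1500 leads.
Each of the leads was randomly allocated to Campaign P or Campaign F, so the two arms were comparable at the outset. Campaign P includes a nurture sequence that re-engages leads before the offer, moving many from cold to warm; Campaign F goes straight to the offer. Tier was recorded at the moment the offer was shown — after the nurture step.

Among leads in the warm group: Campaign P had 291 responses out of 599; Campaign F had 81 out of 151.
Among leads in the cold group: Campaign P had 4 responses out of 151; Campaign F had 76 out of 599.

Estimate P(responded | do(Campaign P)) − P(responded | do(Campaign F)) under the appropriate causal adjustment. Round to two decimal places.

+0.18

Campaign F is higher inside every engagement tier stratum but Campaign P is higher in aggregate. Whether to stratify depends on how engagement tier relates to the campaign.
Engagement tier here is a post-treatment variable shaped by the campaign; conditioning on it would introduce bias rather than remove it. The overall comparison is the causal one.
The causal difference is the pooled difference: 0.393 − 0.209 = +0.184.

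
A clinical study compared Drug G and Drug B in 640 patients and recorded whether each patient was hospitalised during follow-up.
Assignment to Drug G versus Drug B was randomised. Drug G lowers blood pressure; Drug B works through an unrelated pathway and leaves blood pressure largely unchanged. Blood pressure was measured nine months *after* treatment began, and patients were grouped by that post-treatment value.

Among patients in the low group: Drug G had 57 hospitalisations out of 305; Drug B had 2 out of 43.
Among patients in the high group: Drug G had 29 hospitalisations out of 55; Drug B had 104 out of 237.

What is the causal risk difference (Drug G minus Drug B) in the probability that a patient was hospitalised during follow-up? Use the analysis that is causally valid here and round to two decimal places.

Blood pressure is downstream of the drug. One should not condition on a consequence of treatment, so the overall rates are the right comparison.
The causal difference is the pooled difference: 0.239 − 0.379 = -0.140.

-0.14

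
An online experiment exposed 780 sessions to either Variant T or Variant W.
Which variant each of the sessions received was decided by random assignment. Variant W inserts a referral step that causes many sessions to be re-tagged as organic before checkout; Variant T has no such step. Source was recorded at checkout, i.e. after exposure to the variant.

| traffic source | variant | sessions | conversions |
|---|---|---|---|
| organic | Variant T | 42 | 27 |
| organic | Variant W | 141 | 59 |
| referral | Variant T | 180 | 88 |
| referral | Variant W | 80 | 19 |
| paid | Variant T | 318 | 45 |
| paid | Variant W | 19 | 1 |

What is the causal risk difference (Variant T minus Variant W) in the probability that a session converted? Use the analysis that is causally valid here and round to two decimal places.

-0.03

Variant T is higher inside every traffic source stratum but Variant W is higher in aggregate. Whether to stratify depends on how traffic source relates to the variant.
Traffic source is recorded after the variant and is itself shifted by it — it sits on the causal path from variant to outcome. Conditioning on a mediator would strip out part of the effect we want; the pooled comparison gives the total causal effect.
The causal difference is the pooled difference: 0.296 − 0.329 = -0.033.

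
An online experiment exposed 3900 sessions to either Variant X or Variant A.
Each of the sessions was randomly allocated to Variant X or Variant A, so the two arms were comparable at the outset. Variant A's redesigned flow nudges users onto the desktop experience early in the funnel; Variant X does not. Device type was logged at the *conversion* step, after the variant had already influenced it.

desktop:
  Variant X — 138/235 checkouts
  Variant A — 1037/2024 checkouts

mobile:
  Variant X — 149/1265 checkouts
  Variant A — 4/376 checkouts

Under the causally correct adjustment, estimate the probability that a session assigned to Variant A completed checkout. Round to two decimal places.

0.43

Variant X is higher inside every device type stratum but Variant A is higher in aggregate. Whether to stratify depends on how device type relates to the variant.
Device type is recorded after the variant and is itself shifted by it — it sits on the causal path from variant to outcome. Conditioning on a mediator would strip out part of the effect we want; the pooled comparison gives the total causal effect.
So P(outcome | do(Variant A)) is just the pooled rate for Variant A: 1041/2400 = 0.434.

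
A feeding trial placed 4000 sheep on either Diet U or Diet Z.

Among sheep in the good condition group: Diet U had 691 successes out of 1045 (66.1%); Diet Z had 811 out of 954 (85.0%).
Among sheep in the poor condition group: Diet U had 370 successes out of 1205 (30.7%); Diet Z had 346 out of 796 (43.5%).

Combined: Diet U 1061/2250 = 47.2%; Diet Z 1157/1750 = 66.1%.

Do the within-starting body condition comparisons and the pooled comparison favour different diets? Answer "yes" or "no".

Within each starting body condition level (good condition 66.1% vs 85.0%; poor condition 30.7% vs 43.5%), Diet Z has the higher rate every time. Pooled: 47.2% vs 66.1% — Diet Z has the higher rate overall. They agree.

no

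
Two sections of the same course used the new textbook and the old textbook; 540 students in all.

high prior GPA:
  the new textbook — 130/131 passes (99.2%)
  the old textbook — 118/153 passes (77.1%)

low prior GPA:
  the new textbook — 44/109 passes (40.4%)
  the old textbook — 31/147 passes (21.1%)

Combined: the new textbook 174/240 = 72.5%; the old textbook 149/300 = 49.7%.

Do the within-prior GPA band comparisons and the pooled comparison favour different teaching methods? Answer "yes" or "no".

Within each prior GPA band level (high prior GPA 99.2% vs 77.1%; low prior GPA 40.4% vs 21.1%), the new textbook has the higher rate every time. Pooled: 72.5% vs 49.7% — the new textbook has the higher rate overall. They agree.

no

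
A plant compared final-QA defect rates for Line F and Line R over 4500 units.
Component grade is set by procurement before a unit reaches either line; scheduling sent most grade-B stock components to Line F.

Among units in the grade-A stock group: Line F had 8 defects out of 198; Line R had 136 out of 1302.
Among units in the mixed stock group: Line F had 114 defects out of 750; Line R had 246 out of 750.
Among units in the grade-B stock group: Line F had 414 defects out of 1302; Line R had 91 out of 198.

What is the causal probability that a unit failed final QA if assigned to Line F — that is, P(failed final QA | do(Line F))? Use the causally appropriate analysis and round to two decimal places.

0.17

The imbalance in component grade arose from how units were allocated, not from anything the line did; and component grade independently affects the outcome. The pooled gap is confounded — condition on component grade.
Standardising Line F to the population component grade mix: 0.333·8/198 + 0.333·114/750 + 0.333·414/1302 = 0.170.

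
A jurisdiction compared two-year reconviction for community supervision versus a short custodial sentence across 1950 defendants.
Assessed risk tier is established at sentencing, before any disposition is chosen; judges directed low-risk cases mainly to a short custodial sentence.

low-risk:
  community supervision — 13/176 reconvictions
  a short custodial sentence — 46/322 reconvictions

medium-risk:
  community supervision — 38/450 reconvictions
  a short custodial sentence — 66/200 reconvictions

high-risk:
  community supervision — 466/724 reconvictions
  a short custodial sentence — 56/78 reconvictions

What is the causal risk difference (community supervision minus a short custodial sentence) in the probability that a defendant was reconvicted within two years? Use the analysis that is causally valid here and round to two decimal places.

-0.13

Within every assessed risk tier level community supervision has the lower rate, yet pooled a short custodial sentence does — Simpson's reversal.
Nothing the disposition does changes assessed risk tier; the imbalance is an allocation artefact. With assessed risk tier also predicting the outcome, the pooled figure is confounded, and the within-stratum comparison is the causal one.
Adjusting over the population distribution of assessed risk tier: 0.255·(0.074−0.143) + 0.333·(0.084−0.330) + 0.411·(0.644−0.718) = -0.130.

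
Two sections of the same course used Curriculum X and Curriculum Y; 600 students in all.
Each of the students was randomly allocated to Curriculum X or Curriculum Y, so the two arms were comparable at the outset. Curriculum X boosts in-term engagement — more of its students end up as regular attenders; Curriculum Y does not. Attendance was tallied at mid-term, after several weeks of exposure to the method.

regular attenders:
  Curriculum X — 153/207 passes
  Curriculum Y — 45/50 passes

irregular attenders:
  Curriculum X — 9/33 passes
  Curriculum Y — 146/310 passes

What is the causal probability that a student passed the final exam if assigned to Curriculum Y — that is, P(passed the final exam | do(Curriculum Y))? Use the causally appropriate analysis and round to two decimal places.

Stratifying would compare teaching methods among students the teaching methods themselves sorted into mid-term attendance groups — a form of selection on an intermediate. The unconditioned pooled rates give the total causal effect.
So P(outcome | do(Curriculum Y)) is just the pooled rate for Curriculum Y: 191/360 = 0.531.

0.53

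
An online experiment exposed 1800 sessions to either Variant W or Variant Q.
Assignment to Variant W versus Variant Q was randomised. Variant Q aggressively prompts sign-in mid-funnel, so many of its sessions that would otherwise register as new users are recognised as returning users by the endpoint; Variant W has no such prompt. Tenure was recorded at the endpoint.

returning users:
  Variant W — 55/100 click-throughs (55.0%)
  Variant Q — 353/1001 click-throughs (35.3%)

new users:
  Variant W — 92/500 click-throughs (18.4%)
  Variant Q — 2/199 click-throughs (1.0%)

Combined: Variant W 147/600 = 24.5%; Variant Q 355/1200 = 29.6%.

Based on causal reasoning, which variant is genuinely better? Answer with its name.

The stratified and pooled comparisons disagree (Variant W wins within each user tenure; Variant Q wins overall), so the answer turns on the causal role of user tenure.
User tenure here is a post-treatment variable shaped by the variant; conditioning on it would introduce bias rather than remove it. The overall comparison is the causal one.
Pooled: Variant W 24.5% vs Variant Q 29.6%; Variant Q is higher overall.

Variant Q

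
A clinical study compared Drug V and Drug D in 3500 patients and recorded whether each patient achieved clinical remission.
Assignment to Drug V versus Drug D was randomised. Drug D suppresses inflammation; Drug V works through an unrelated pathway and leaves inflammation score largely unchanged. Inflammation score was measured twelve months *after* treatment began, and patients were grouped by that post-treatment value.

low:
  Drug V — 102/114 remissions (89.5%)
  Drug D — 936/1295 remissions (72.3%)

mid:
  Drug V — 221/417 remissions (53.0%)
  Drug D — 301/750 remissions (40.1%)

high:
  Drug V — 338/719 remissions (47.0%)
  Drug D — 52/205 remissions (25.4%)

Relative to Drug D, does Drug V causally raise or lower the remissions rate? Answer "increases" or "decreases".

Stratifying would compare drugs among patients the drugs themselves sorted into inflammation score groups — a form of selection on an intermediate. The unconditioned pooled rates give the total causal effect.
Pooled: Drug V 52.9% vs Drug D 57.3%; Drug D is higher overall.

decreases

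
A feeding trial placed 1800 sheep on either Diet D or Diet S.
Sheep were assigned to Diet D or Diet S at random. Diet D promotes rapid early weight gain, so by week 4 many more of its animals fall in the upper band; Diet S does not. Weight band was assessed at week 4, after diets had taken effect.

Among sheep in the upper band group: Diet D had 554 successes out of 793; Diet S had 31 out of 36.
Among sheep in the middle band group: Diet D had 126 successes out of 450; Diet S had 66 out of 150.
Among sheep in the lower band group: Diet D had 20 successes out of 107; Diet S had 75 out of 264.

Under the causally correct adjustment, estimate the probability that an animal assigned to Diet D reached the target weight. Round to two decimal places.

0.52

Diet S is higher inside every week-4 weight band stratum but Diet D is higher in aggregate. Whether to stratify depends on how week-4 weight band relates to the diet.
Week-4 weight band here is a post-treatment variable shaped by the diet; conditioning on it would introduce bias rather than remove it. The overall comparison is the causal one.
So P(outcome | do(Diet D)) is just the pooled rate for Diet D: 700/1350 = 0.519.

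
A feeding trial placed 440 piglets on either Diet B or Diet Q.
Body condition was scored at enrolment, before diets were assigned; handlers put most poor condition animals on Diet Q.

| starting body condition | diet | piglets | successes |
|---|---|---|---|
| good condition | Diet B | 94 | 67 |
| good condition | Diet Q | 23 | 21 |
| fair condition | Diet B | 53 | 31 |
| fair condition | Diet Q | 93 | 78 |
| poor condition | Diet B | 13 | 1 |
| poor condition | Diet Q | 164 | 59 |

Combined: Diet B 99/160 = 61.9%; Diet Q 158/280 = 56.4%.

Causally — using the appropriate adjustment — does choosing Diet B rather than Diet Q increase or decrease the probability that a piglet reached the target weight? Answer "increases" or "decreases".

Nothing the diet does changes starting body condition; the imbalance is an allocation artefact. With starting body condition also predicting the outcome, the pooled figure is confounded, and the within-stratum comparison is the causal one.
Within each level — good condition: 71.3% vs 91.3%; fair condition: 58.5% vs 83.9%; poor condition: 7.7% vs 36.0% — Diet Q is higher every time.

decreases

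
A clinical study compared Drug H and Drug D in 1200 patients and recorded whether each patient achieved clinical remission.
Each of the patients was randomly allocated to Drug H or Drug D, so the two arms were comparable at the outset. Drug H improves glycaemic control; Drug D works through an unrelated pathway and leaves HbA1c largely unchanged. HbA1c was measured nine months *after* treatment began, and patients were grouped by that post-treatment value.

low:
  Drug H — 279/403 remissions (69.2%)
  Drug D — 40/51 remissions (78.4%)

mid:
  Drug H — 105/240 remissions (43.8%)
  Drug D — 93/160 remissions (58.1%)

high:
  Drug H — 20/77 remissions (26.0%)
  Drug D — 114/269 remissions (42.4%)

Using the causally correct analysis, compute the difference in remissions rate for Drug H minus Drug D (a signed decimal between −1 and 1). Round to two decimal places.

+0.05

Because the drug influences HbA1c, HbA1c is a post-treatment mediator, not a confounder. Stratifying on it would bias the estimate; the causal effect is the crude pooled difference.
The causal difference is the pooled difference: 0.561 − 0.515 = +0.047.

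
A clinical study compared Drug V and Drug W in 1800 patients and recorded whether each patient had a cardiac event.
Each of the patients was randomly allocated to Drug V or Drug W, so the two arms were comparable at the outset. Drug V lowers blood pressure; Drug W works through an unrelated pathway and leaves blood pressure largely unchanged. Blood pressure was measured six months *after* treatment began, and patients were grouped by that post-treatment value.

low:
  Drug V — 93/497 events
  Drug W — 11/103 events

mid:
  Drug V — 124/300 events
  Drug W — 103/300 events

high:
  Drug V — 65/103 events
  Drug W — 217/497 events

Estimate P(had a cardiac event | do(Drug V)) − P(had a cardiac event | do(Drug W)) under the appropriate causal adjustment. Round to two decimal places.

-0.05

The stratified and pooled comparisons disagree (Drug W wins within each blood pressure; Drug V wins overall), so the answer turns on the causal role of blood pressure.
Because the drug influences blood pressure, blood pressure is a post-treatment mediator, not a confounder. Stratifying on it would bias the estimate; the causal effect is the crude pooled difference.
The causal difference is the pooled difference: 0.313 − 0.368 = -0.054.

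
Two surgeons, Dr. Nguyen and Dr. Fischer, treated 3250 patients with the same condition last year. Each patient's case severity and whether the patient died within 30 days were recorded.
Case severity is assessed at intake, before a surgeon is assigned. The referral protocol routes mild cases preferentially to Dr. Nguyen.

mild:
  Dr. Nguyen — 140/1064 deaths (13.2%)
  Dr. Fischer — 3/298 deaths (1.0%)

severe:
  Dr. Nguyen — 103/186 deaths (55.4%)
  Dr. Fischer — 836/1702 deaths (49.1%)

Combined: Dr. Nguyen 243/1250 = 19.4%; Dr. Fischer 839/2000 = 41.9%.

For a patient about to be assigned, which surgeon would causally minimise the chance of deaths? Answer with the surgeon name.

Dr. Fischer

Nothing the surgeon does changes case severity; the imbalance is an allocation artefact. With case severity also predicting the outcome, the pooled figure is confounded, and the within-stratum comparison is the causal one.
Within each level — mild: 13.2% vs 1.0%; severe: 55.4% vs 49.1% — Dr. Fischer is lower every time.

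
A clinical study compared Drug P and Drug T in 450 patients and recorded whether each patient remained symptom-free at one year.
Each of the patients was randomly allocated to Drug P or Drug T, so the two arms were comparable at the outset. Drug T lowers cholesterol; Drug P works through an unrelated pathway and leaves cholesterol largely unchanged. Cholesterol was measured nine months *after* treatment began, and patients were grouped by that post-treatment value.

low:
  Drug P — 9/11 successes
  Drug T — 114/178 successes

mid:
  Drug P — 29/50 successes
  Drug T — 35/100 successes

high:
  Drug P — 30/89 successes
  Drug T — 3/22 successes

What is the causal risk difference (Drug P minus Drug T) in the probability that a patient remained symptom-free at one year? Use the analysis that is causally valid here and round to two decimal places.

-0.05

Within every cholesterol level Drug P has the higher rate, yet pooled Drug T does — Simpson's reversal.
Cholesterol is recorded after the drug and is itself shifted by it — it sits on the causal path from drug to outcome. Conditioning on a mediator would strip out part of the effect we want; the pooled comparison gives the total causal effect.
The causal difference is the pooled difference: 0.453 − 0.507 = -0.053.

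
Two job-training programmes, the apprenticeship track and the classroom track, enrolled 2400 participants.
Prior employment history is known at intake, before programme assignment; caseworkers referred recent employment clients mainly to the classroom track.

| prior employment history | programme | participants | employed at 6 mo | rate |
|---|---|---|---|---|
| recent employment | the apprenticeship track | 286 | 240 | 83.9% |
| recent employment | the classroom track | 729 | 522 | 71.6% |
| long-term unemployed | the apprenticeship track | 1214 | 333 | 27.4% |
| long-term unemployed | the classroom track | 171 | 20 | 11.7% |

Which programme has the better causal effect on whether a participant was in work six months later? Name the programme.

the apprenticeship track

Prior employment history satisfies the back-door criterion: it is not a descendant of the programme, and it blocks the spurious path from programme to outcome. Adjusting for it (i.e., using the within-prior employment history rates) gives the causal effect.
Within each level — recent employment: 83.9% vs 71.6%; long-term unemployed: 27.4% vs 11.7% — the apprenticeship track is higher every time.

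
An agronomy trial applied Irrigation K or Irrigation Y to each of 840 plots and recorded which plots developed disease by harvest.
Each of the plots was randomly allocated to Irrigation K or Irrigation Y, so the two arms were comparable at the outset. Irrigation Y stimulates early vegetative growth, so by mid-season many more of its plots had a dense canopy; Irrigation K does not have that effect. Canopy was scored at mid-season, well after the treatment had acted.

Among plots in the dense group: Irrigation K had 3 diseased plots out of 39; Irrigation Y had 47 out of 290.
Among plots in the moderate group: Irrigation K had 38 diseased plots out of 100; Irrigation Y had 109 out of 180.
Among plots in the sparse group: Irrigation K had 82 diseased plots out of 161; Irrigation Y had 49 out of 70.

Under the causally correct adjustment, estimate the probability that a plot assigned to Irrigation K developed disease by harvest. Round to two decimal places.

0.41

Irrigation K is lower inside every mid-season canopy stratum but Irrigation Y is lower in aggregate. Whether to stratify depends on how mid-season canopy relates to the irrigation.
Because the irrigation influences mid-season canopy, mid-season canopy is a post-treatment mediator, not a confounder. Stratifying on it would bias the estimate; the causal effect is the crude pooled difference.
So P(outcome | do(Irrigation K)) is just the pooled rate for Irrigation K: 123/300 = 0.410.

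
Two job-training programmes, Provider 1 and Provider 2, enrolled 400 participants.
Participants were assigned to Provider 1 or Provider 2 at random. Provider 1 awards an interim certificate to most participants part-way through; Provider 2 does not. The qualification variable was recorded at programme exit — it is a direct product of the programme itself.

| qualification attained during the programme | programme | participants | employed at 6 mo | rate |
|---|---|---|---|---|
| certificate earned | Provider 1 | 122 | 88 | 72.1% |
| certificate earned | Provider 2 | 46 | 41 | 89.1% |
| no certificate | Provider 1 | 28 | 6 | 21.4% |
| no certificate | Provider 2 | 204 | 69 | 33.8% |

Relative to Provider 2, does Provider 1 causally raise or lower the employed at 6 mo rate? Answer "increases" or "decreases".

increases

Qualification attained during the programme is recorded after the programme and is itself shifted by it — it sits on the causal path from programme to outcome. Conditioning on a mediator would strip out part of the effect we want; the pooled comparison gives the total causal effect.
Pooled: Provider 1 62.7% vs Provider 2 44.0%; Provider 1 is higher overall.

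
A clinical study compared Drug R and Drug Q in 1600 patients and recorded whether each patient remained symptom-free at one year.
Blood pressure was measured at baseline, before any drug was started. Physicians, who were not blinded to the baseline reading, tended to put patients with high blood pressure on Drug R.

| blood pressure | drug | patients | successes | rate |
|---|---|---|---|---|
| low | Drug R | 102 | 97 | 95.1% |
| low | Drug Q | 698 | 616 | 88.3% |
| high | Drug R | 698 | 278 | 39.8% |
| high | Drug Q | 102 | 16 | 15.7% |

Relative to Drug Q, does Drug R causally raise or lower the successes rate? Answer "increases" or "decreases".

increases

Since blood pressure is a pre-existing factor (not a product of the drug) and it affects the outcome on its own, it is a confounder. The stratified rates, not the pooled rate, identify the causal effect.
Within each level — low: 95.1% vs 88.3%; high: 39.8% vs 15.7% — Drug R is higher every time.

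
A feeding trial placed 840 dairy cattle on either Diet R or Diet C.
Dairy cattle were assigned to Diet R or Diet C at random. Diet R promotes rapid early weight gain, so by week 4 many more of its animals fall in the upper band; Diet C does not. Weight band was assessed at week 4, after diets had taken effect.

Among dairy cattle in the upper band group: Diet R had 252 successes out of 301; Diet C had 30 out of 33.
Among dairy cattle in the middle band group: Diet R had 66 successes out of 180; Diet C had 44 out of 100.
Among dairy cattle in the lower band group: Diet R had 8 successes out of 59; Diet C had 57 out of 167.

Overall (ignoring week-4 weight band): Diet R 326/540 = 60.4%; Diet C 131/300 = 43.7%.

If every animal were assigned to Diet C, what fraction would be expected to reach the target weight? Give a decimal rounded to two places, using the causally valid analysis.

Stratifying would compare diets among dairy cattle the diets themselves sorted into week-4 weight band groups — a form of selection on an intermediate. The unconditioned pooled rates give the total causal effect.
So P(outcome | do(Diet C)) is just the pooled rate for Diet C: 131/300 = 0.437.

0.44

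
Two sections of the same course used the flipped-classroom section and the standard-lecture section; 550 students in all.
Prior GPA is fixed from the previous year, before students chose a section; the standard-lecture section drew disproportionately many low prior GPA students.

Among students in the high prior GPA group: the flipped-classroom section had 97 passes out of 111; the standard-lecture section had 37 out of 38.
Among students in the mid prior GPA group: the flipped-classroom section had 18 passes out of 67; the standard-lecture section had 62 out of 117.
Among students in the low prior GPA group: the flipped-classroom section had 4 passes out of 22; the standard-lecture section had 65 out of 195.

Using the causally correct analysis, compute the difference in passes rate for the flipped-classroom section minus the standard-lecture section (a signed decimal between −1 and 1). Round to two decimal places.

-0.17

the standard-lecture section is higher inside every prior GPA band stratum but the flipped-classroom section is higher in aggregate. Whether to stratify depends on how prior GPA band relates to the teaching method.
Here prior GPA band is a common cause — it drives both which teaching method a case falls under and the outcome. The crude comparison mixes populations; the stratum-specific rates are the causally relevant ones.
Adjusting over the population distribution of prior GPA band: 0.271·(0.874−0.974) + 0.335·(0.269−0.530) + 0.395·(0.182−0.333) = -0.174.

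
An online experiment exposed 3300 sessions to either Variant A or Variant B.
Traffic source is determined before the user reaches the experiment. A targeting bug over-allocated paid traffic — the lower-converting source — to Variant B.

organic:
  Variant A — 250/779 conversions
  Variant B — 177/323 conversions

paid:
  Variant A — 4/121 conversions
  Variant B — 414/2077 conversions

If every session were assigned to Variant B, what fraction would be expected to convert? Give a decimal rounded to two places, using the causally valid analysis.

Traffic source is set before the variant has any effect — it is not caused by the variant — and it independently drives the outcome. That makes it a confounder, so the causal comparison is within traffic source levels.
Standardising Variant B to the population traffic source mix: 0.334·177/323 + 0.666·414/2077 = 0.316.

0.32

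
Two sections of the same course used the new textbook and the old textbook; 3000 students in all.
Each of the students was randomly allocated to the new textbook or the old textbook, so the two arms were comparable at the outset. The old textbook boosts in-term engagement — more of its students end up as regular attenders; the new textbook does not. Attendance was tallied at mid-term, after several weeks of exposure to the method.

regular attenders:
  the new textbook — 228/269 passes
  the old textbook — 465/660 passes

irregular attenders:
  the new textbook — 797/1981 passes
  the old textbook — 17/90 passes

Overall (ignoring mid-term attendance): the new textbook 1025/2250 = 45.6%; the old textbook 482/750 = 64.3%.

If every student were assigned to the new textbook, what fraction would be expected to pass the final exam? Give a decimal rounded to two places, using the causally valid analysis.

The mid-term attendance-specific comparison favours the new textbook throughout, but the pooled figures favour the old textbook. The question is whether to condition on mid-term attendance.
The distribution of mid-term attendance is itself part of what the teaching method does — it is an intermediate outcome. Holding it fixed would remove that part of the effect; the total effect is the pooled difference.
So P(outcome | do(the new textbook)) is just the pooled rate for the new textbook: 1025/2250 = 0.456.

0.46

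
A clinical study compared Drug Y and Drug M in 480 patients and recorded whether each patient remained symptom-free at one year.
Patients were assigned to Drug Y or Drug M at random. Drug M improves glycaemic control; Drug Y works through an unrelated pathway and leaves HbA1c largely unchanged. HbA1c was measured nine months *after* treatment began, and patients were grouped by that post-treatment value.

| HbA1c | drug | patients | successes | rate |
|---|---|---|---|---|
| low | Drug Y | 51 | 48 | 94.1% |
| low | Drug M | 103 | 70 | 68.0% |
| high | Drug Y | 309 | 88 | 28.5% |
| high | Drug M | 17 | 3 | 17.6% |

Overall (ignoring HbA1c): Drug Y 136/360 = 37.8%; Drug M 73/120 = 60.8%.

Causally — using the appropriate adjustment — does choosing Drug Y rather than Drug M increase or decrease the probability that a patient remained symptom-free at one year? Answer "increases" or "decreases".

The distribution of HbA1c is itself part of what the drug does — it is an intermediate outcome. Holding it fixed would remove that part of the effect; the total effect is the pooled difference.
Pooled: Drug Y 37.8% vs Drug M 60.8%; Drug M is higher overall.

decreases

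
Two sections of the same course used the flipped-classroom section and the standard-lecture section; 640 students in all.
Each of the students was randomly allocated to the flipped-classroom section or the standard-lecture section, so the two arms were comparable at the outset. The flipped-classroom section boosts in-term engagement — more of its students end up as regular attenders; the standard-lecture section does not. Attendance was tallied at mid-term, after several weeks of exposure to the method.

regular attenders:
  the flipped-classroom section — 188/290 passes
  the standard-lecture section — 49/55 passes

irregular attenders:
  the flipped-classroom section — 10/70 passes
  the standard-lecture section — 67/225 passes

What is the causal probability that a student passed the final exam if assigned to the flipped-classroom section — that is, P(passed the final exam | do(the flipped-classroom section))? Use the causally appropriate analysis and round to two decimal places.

0.55

The distribution of mid-term attendance is itself part of what the teaching method does — it is an intermediate outcome. Holding it fixed would remove that part of the effect; the total effect is the pooled difference.
So P(outcome | do(the flipped-classroom section)) is just the pooled rate for the flipped-classroom section: 198/360 = 0.550.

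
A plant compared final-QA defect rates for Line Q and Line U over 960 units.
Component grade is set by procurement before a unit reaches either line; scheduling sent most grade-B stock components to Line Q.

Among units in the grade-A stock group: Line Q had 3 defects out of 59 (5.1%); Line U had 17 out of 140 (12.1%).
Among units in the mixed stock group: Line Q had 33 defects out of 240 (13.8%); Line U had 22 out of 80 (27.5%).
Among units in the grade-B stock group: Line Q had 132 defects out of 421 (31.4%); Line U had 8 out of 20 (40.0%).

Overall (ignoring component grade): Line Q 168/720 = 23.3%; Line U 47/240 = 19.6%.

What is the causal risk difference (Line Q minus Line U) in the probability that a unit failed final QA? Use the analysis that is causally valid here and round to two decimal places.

-0.10

Within every component grade level Line Q has the lower rate, yet pooled Line U does — Simpson's reversal.
Here component grade is a common cause — it drives both which line a case falls under and the outcome. The crude comparison mixes populations; the stratum-specific rates are the causally relevant ones.
Adjusting over the population distribution of component grade: 0.207·(0.051−0.121) + 0.333·(0.138−0.275) + 0.459·(0.314−0.400) = -0.100.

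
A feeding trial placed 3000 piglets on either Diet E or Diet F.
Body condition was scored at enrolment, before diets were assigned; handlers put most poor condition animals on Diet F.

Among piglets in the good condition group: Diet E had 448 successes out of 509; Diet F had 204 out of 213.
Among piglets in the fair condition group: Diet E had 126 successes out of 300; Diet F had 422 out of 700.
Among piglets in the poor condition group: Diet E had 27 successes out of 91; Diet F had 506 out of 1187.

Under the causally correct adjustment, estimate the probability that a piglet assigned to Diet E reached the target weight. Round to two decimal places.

0.48

Nothing the diet does changes starting body condition; the imbalance is an allocation artefact. With starting body condition also predicting the outcome, the pooled figure is confounded, and the within-stratum comparison is the causal one.
Standardising Diet E to the population starting body condition mix: 0.241·448/509 + 0.333·126/300 + 0.426·27/91 = 0.478.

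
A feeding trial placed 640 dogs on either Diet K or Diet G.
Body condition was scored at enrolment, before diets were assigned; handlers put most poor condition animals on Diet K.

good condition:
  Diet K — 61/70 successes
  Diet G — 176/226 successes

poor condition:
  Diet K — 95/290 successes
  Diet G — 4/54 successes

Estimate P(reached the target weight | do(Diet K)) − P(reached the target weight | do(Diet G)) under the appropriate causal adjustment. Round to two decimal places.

Within every starting body condition level Diet K has the higher rate, yet pooled Diet G does — Simpson's reversal.
The imbalance in starting body condition arose from how dogs were allocated, not from anything the diet did; and starting body condition independently affects the outcome. The pooled gap is confounded — condition on starting body condition.
Adjusting over the population distribution of starting body condition: 0.463·(0.871−0.779) + 0.537·(0.328−0.074) = +0.179.

+0.18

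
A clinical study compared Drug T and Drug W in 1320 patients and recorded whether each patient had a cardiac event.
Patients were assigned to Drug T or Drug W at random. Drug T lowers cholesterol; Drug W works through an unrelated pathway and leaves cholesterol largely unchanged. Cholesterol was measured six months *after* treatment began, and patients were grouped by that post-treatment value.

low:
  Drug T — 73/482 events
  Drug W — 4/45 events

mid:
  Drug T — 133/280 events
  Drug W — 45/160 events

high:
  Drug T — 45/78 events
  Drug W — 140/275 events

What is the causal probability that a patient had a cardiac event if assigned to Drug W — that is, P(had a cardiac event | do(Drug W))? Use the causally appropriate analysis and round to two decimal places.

0.39

Within every cholesterol level Drug W has the lower rate, yet pooled Drug T does — Simpson's reversal.
Cholesterol lies on the pathway drug → cholesterol → outcome, so adjusting for it blocks the indirect effect. For the total causal effect of drug, use the unadjusted pooled rates.
So P(outcome | do(Drug W)) is just the pooled rate for Drug W: 189/480 = 0.394.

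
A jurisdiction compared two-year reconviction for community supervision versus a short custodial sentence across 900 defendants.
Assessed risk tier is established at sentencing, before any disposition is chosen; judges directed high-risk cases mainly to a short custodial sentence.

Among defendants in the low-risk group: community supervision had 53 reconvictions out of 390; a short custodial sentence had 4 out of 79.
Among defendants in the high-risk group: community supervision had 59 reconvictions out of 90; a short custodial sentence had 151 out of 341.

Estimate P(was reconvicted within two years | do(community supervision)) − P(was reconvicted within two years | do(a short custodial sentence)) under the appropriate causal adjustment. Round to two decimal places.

+0.15

The stratified and pooled comparisons disagree (a short custodial sentence wins within each assessed risk tier; community supervision wins overall), so the answer turns on the causal role of assessed risk tier.
Assessed risk tier is set before the disposition has any effect — it is not caused by the disposition — and it independently drives the outcome. That makes it a confounder, so the causal comparison is within assessed risk tier levels.
Adjusting over the population distribution of assessed risk tier: 0.521·(0.136−0.051) + 0.479·(0.656−0.443) = +0.146.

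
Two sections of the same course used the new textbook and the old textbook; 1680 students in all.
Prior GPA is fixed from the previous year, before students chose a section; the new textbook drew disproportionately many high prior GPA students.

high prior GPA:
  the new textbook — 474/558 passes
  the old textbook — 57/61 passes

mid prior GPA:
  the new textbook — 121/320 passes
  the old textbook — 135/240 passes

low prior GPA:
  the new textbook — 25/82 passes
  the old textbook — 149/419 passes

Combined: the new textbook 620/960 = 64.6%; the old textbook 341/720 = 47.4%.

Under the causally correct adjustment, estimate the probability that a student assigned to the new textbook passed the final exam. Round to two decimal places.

0.53

The prior GPA band-specific comparison favours the old textbook throughout, but the pooled figures favour the new textbook. The question is whether to condition on prior GPA band.
Nothing the teaching method does changes prior GPA band; the imbalance is an allocation artefact. With prior GPA band also predicting the outcome, the pooled figure is confounded, and the within-stratum comparison is the causal one.
Standardising the new textbook to the population prior GPA band mix: 0.368·474/558 + 0.333·121/320 + 0.298·25/82 = 0.530.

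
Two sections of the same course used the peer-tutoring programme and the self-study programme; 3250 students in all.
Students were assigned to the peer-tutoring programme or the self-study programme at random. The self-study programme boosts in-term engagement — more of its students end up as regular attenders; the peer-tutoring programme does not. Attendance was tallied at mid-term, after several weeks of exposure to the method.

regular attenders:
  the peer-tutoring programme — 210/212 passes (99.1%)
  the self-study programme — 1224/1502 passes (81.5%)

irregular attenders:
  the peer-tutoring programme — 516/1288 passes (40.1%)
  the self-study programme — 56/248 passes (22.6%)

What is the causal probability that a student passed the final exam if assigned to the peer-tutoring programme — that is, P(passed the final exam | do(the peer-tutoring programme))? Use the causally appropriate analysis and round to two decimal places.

0.48

Because the teaching method influences mid-term attendance, mid-term attendance is a post-treatment mediator, not a confounder. Stratifying on it would bias the estimate; the causal effect is the crude pooled difference.
So P(outcome | do(the peer-tutoring programme)) is just the pooled rate for the peer-tutoring programme: 726/1500 = 0.484.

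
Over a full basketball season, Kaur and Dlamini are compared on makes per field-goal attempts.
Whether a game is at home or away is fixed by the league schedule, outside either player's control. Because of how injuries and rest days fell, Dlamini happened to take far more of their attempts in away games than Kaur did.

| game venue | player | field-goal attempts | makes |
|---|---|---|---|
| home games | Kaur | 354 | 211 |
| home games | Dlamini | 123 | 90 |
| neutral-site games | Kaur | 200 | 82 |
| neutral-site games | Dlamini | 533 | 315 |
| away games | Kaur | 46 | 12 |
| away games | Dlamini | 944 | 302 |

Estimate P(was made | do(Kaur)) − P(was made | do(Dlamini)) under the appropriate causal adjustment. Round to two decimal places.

-0.12

Game venue differs across players for reasons unrelated to any effect of the player itself, and it separately predicts the outcome — a classic confounder. We must compare within game venue levels.
Adjusting over the population distribution of game venue: 0.217·(0.596−0.732) + 0.333·(0.410−0.591) + 0.450·(0.261−0.320) = -0.116.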